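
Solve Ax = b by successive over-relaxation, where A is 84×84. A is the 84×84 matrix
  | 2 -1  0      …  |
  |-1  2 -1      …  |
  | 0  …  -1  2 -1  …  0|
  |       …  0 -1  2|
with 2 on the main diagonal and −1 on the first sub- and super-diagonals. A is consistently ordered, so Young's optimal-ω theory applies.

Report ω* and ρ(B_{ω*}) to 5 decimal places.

ω* = 1.92873, ρ_SOR = 0.92873

spectrum of D⁻¹(L+U) = {cos(kπ/85) : 1≤k≤84}; ρ_J = cos(π/85) = 0.99932.
√(1−ρ_J²) = |sin(π/85)| = 0.036951
Young: ω* = 2/(1+√(1−ρ_J²)) = 2/(1+0.036951) = 2/1.036951 = 1.92873.
At ω = 1.92873 every |λ(B_ω)| = ω−1, so ρ_SOR = 0.92873.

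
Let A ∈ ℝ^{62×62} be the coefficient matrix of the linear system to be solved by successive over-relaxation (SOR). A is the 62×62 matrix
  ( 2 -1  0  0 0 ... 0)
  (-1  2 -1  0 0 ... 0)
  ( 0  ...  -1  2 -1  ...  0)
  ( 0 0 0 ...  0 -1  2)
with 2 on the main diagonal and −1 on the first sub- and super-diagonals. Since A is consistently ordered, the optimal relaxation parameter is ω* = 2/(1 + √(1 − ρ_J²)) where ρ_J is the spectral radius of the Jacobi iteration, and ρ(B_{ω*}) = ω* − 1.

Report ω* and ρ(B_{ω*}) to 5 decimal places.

½·tridiag(1,0,1) at n=62: λ_k = cos(kπ/63); max |λ| at k=1 ⇒ ρ_J = cos(π/63) ≈ 0.99876.
√(1−ρ_J²) simplifies to sin(π/63) = 0.049846.
ω* = 2 / (1 + 0.049846) = 2 / 1.049846 ≈ 1.90504.
[ρ_SOR] ω* − 1 = 0.90504.

ω* = 1.90504, ρ_SOR = 0.90504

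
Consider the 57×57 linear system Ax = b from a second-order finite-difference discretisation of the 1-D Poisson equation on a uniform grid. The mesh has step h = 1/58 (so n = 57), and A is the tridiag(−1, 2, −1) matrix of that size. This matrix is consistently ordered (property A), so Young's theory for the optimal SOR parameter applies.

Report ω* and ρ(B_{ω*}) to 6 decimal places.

ω* = 1.897283, ρ_SOR = 0.897283

ρ_J = max_k |cos(kπ/58)| = cos(π/58) = 0.998533
root = sin(π/58) = 0.0541389  (since 1−cos² = sin²).
[ω*] 2 ÷ (1 + 0.0541389) = 2 ÷ 1.0541389 = 1.897283.
ρ_SOR = ω* − 1 ≈ 0.897283.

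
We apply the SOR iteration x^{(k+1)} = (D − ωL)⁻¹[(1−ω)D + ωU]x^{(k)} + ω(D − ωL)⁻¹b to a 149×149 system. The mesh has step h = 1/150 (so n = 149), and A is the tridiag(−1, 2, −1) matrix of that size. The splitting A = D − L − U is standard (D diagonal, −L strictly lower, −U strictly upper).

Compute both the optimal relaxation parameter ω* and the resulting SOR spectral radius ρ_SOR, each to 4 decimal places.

n=149: λ(B_J) = 1 − λ(A)/2 = cos(kπ/150); k=1 gives ρ_J = 0.9998.
√(1 − cos²(π/150)) = sin(π/150) ≈ 0.02094.
ω* = 2 / (1 + 0.02094) = 2 / 1.02094 ≈ 1.9590.
At ω = 1.9590 every |λ(B_ω)| = ω−1, so ρ_SOR = 0.9590.

ω* = 1.9590, ρ_SOR = 0.9590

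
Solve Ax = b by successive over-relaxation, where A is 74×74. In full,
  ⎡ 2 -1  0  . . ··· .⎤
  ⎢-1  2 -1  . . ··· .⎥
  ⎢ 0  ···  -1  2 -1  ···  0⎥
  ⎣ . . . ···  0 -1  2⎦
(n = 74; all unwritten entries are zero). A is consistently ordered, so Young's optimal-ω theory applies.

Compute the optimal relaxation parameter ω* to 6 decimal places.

B_J for the 74×74 system has eigenvalues cos(kπ/75); ρ_J = cos(π/75) = 0.999123.
√(1−ρ_J²) = |sin(π/75)| = 0.0418757
ω* = 2/(1+0.0418757) = 1.919615
ρ(B_{ω*}) = ω*−1 = 0.919615

ω* = 1.919615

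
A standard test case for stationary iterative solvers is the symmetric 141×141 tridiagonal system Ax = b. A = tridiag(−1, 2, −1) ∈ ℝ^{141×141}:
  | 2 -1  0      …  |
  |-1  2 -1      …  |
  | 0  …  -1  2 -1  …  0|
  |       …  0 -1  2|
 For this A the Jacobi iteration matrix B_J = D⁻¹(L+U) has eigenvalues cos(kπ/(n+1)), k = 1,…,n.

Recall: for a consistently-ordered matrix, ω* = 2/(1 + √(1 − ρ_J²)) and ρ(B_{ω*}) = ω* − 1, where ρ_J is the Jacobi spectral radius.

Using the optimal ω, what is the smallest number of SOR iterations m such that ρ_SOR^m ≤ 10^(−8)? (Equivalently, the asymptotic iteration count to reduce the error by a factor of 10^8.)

m = 417

With n=141, ρ(Jacobi) = cos(π/142) = 0.9997553.
1 − cos²(π/142) = sin²(π/142) ⇒ √(1−ρ_J²) = sin(π/142) = 0.0221221.
So ω* = 2/1.0221221 = 1.9567134 (Young).
ρ_SOR = ω* − 1 ≈ 0.9567134.
m ≥ 8·ln10 / (−ln 0.9567134) = 416.274; smallest integer m = 417.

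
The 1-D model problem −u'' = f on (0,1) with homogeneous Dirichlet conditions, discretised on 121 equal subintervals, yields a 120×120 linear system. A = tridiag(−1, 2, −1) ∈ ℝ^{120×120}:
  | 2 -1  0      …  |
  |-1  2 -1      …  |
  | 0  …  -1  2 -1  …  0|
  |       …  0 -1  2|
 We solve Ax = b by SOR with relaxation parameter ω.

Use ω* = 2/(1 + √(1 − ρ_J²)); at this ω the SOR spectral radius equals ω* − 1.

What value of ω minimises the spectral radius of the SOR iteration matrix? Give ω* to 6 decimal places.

ω* = 1.949392

ρ_J = max_k |cos(kπ/121)| = cos(π/121) = 0.999663
√(1−ρ_J²) = |sin(π/121)| = 0.0259607
So ω* = 2/1.0259607 = 1.949392 (Young).
At ω = 1.949392 every |λ(B_ω)| = ω−1, so ρ_SOR = 0.949392.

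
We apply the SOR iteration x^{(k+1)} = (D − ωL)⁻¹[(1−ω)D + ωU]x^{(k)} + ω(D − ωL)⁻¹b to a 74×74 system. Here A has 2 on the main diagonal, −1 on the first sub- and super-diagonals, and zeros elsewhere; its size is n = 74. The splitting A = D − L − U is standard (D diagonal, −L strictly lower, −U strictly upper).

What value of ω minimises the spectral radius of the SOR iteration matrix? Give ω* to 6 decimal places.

B_J for the 74×74 system has eigenvalues cos(kπ/75); ρ_J = cos(π/75) = 0.999123.
√(1 − cos²(π/75)) = sin(π/75) ≈ 0.0418757.
Young: ω* = 2/(1+√(1−ρ_J²)) = 2/(1+0.0418757) = 2/1.0418757 = 1.919615.
ρ_SOR = ω* − 1 ≈ 0.919615.

ω* = 1.919615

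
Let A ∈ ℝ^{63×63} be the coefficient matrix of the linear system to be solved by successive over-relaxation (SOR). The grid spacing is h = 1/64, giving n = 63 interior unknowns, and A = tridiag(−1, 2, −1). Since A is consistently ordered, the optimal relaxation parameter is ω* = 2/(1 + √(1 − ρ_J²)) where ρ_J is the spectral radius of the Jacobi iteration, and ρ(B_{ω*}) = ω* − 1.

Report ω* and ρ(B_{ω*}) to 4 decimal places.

ω* = 1.9065, ρ_SOR = 0.9065

B_J for the 63×63 system has eigenvalues cos(kπ/64); ρ_J = cos(π/64) = 0.9988.
√(1−ρ_J²) = |sin(π/64)| = 0.04907
[ω*] 2 ÷ (1 + 0.04907) = 2 ÷ 1.04907 = 1.9065.
and ρ(B_{ω*}) = 1.9065 − 1 = 0.9065.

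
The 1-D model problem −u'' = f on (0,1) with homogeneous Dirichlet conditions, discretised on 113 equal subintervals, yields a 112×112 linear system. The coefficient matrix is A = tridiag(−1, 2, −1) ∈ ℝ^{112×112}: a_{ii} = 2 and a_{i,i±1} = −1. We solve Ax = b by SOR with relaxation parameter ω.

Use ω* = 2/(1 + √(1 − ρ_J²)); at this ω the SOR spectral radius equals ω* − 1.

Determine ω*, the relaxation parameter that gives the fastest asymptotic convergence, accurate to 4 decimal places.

ρ_J = max_k |cos(kπ/113)| = cos(π/113) = 0.9996
root = sin(π/113) = 0.02780  (since 1−cos² = sin²).
ω* = 2/(1 + 0.02780) = 2/1.02780 = 1.9459.
[ρ_SOR] ω* − 1 = 0.9459.

ω* = 1.9459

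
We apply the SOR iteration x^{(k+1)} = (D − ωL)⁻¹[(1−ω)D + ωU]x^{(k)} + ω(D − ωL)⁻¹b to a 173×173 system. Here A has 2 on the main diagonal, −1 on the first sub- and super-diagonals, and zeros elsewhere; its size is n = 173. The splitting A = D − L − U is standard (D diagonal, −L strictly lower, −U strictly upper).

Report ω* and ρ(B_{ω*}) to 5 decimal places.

n=173: λ(B_J) = 1 − λ(A)/2 = cos(kπ/174); k=1 gives ρ_J = 0.99984.
1 − cos²(π/174) = sin²(π/174) ⇒ √(1−ρ_J²) = sin(π/174) = 0.018054.
ω* = 2/(1+0.018054) = 1.96453
[ρ_SOR] ω* − 1 = 0.96453.

ω* = 1.96453, ρ_SOR = 0.96453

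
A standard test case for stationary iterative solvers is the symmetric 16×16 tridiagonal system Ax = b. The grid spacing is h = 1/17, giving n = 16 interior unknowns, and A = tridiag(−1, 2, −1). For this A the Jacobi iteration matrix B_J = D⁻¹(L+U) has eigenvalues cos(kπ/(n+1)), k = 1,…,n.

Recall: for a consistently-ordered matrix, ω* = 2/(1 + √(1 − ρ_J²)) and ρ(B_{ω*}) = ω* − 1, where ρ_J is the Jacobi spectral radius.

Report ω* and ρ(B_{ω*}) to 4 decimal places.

ω* = 1.6895, ρ_SOR = 0.6895

ρ_J = max_k |cos(kπ/17)| = cos(π/17) = 0.9830
root = sin(π/17) = 0.18375  (since 1−cos² = sin²).
Then 2/(1+√(1−ρ_J²)) = 2/(1+0.18375); ω* = 2/1.18375 = 1.6895.
and ρ(B_{ω*}) = 1.6895 − 1 = 0.6895.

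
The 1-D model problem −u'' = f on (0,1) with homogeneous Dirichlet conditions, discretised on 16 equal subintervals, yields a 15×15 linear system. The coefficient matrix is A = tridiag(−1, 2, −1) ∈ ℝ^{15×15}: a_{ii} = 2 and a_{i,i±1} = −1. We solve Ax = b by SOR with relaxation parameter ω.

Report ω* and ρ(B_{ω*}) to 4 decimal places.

ω* = 1.6735, ρ_SOR = 0.6735

ρ_J = max_k |cos(kπ/16)| = cos(π/16) = 0.9808
√(1 − cos²(π/16)) = sin(π/16) ≈ 0.19509.
Young: ω* = 2/(1+√(1−ρ_J²)) = 2/(1+0.19509) = 2/1.19509 = 1.6735.
[ρ_SOR] ω* − 1 = 0.6735.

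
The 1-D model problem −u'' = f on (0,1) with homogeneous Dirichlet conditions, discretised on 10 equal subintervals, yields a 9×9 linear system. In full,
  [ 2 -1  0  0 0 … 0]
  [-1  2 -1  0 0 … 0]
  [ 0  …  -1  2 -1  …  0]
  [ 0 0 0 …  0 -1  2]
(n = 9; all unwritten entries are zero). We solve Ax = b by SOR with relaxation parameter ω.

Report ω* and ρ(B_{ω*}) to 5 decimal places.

B_J for the 9×9 system has eigenvalues cos(kπ/10); ρ_J = cos(π/10) = 0.95106.
√(1−ρ_J²) = |sin(π/10)| = 0.309017
Young: ω* = 2/(1+√(1−ρ_J²)) = 2/(1+0.309017) = 2/1.309017 = 1.52786.
ρ_SOR = ω* − 1 = 1.52786 − 1 = 0.52786.

ω* = 1.52786, ρ_SOR = 0.52786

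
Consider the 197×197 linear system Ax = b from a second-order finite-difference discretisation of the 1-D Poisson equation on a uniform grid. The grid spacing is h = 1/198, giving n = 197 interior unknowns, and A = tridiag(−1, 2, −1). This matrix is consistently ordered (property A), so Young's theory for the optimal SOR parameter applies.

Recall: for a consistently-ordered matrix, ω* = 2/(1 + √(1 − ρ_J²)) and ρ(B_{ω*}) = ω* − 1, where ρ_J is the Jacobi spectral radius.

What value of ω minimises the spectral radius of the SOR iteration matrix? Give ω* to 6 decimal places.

n=197: λ(B_J) = 1 − λ(A)/2 = cos(kπ/198); k=1 gives ρ_J = 0.999874.
√(1−ρ_J²) = |sin(π/198)| = 0.0158660
Then 2/(1+√(1−ρ_J²)) = 2/(1+0.0158660); ω* = 2/1.0158660 = 1.968764.
Hence ρ(B_{ω*}) = 1.968764 − 1 = 0.968764.

ω* = 1.968764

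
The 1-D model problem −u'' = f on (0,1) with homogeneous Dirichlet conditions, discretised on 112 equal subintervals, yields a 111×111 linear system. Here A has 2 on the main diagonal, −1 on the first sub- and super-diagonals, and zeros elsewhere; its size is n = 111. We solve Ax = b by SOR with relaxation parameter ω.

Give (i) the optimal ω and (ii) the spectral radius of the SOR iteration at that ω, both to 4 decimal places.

ω* = 1.9454, ρ_SOR = 0.9454

½·tridiag(1,0,1) at n=111: λ_k = cos(kπ/112); max |λ| at k=1 ⇒ ρ_J = cos(π/112) ≈ 0.9996.
1 − cos²(π/112) = sin²(π/112) ⇒ √(1−ρ_J²) = sin(π/112) = 0.02805.
ω* = 2/(1+0.02805) = 1.9454
[ρ_SOR] ω* − 1 = 0.9454.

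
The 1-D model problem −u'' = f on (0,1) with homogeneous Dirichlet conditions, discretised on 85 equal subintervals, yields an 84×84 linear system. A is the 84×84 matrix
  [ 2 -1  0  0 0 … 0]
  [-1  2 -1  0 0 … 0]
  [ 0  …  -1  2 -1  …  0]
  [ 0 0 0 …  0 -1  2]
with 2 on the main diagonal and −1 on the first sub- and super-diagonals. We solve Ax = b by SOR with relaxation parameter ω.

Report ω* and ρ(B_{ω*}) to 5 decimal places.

ω* = 1.92873, ρ_SOR = 0.92873

spectrum of D⁻¹(L+U) = {cos(kπ/85) : 1≤k≤84}; ρ_J = cos(π/85) = 0.99932.
√(1 − cos²(π/85)) = sin(π/85) ≈ 0.036951.
Then 2/(1+√(1−ρ_J²)) = 2/(1+0.036951); ω* = 2/1.036951 = 1.92873.
At ω = 1.92873 every |λ(B_ω)| = ω−1, so ρ_SOR = 0.92873.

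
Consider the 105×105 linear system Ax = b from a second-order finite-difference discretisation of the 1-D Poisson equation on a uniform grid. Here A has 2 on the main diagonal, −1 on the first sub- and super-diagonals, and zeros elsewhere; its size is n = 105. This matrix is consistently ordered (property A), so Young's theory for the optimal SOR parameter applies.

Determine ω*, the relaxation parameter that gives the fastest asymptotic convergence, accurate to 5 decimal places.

ω* = 1.94244

½·tridiag(1,0,1) at n=105: λ_k = cos(kπ/106); max |λ| at k=1 ⇒ ρ_J = cos(π/106) ≈ 0.99956.
√(1−ρ_J²) simplifies to sin(π/106) = 0.029633.
So ω* = 2/1.029633 = 1.94244 (Young).
[ρ_SOR] ω* − 1 = 0.94244.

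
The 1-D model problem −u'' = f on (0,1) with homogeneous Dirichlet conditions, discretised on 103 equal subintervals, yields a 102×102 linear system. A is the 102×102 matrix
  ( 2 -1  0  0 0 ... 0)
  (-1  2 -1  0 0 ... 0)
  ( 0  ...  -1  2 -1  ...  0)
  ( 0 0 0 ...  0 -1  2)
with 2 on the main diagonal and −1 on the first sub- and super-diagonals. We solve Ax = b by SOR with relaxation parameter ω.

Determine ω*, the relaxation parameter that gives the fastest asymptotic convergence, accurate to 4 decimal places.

ω* = 1.9408

B_J for the 102×102 system has eigenvalues cos(kπ/103); ρ_J = cos(π/103) = 0.9995.
√(1−ρ_J²) = |sin(π/103)| = 0.03050
ω* = 2 / (1 + 0.03050) = 2 / 1.03050 ≈ 1.9408.
ρ_SOR = ω* − 1 ≈ 0.9408.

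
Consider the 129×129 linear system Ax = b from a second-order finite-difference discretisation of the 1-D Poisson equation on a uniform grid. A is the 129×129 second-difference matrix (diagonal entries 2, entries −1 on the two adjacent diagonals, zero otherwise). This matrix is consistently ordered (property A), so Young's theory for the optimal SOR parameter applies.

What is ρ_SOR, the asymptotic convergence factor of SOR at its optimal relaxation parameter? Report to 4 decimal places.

ρ_SOR = 0.9528

n=129: λ(B_J) = 1 − λ(A)/2 = cos(kπ/130); k=1 gives ρ_J = 0.9997.
√(1−ρ_J²) = |sin(π/130)| = 0.02416
So ω* = 2/1.02416 = 1.9528 (Young).
and ρ(B_{ω*}) = 1.9528 − 1 = 0.9528.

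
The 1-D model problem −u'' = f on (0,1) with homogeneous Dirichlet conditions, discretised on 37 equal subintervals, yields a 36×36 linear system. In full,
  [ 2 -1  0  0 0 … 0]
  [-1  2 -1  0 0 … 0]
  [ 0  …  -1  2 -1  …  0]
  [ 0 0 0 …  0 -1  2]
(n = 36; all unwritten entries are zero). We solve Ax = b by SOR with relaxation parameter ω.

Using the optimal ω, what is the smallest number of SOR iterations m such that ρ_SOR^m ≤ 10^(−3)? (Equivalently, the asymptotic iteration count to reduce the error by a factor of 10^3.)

m = 41

½·tridiag(1,0,1) at n=36: λ_k = cos(kπ/37); max |λ| at k=1 ⇒ ρ_J = cos(π/37) ≈ 0.9963975.
1 − cos²(π/37) = sin²(π/37) ⇒ √(1−ρ_J²) = sin(π/37) = 0.0848059.
ω* = 2/(1 + 0.0848059) = 2/1.0848059 = 1.8436478.
ρ_SOR = ω* − 1 = 1.8436478 − 1 = 0.8436478.
Need (0.8436478)^m ≤ 10^(−3): m ≥ 3·ln10/|ln 0.8436478| = 6.90776/0.17002 = 40.629 ⇒ m = 41.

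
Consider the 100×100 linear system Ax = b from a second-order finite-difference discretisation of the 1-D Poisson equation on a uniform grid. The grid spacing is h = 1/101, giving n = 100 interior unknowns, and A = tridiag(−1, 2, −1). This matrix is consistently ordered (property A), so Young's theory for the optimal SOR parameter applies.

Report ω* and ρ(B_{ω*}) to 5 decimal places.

ω* = 1.93968, ρ_SOR = 0.93968

ρ_J = max_k |cos(kπ/101)| = cos(π/101) = 0.99952
√(1−ρ_J²) simplifies to sin(π/101) = 0.031100.
ω* = 2/(1+0.031100) = 1.93968
ρ_SOR = ω* − 1 = 1.93968 − 1 = 0.93968.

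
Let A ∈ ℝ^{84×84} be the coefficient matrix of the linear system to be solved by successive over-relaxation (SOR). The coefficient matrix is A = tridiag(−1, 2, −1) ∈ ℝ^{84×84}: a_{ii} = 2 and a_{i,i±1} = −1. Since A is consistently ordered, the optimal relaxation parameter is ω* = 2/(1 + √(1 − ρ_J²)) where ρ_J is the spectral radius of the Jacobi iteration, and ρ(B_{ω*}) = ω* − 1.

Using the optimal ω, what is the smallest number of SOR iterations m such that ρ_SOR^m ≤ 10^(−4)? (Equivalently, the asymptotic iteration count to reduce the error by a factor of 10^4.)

B_J for the 84×84 system has eigenvalues cos(kπ/85); ρ_J = cos(π/85) = 0.9993171.
√(1−ρ_J²) simplifies to sin(π/85) = 0.0369515.
[ω*] 2 ÷ (1 + 0.0369515) = 2 ÷ 1.0369515 = 1.9287305.
ρ_SOR = ω* − 1 ≈ 0.9287305.
m ≥ 4·ln10 / (−ln 0.9287305) = 124.571; smallest integer m = 125.

m = 125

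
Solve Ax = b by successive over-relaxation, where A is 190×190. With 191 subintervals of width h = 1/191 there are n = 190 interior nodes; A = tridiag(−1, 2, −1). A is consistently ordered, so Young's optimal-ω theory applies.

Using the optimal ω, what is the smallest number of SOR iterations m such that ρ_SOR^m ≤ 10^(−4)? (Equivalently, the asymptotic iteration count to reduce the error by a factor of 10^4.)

m = 280

ρ_J = max_k |cos(kπ/191)| = cos(π/191) = 0.9998647
1 − cos²(π/191) = sin²(π/191) ⇒ √(1−ρ_J²) = sin(π/191) = 0.0164474.
ω* = 2/(1+0.0164474) = 1.9676375
ρ_SOR = ω* − 1 ≈ 0.9676375.
Need (0.9676375)^m ≤ 10^(−4): m ≥ 4·ln10/|ln 0.9676375| = 9.21034/0.0328977 = 279.969 ⇒ m = 280.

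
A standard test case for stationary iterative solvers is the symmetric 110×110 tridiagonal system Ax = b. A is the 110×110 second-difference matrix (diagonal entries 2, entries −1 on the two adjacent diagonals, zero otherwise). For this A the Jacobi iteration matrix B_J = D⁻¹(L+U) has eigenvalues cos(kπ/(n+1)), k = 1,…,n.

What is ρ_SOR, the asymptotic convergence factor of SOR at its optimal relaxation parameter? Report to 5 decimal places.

ρ_SOR = 0.94496

n=110: λ(B_J) = 1 − λ(A)/2 = cos(kπ/111); k=1 gives ρ_J = 0.99960.
√(1 − cos²(π/111)) = sin(π/111) ≈ 0.028299.
[ω*] 2 ÷ (1 + 0.028299) = 2 ÷ 1.028299 = 1.94496.
and ρ(B_{ω*}) = 1.94496 − 1 = 0.94496.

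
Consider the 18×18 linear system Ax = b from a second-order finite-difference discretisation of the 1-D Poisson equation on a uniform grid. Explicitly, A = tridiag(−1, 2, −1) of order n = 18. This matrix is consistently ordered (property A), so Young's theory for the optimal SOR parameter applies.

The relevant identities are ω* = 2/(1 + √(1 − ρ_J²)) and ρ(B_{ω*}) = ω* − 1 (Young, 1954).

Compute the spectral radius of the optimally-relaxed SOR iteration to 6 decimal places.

ρ_SOR = 0.717336

spectrum of D⁻¹(L+U) = {cos(kπ/19) : 1≤k≤18}; ρ_J = cos(π/19) = 0.986361.
√(1−ρ_J²) simplifies to sin(π/19) = 0.1645946.
So ω* = 2/1.1645946 = 1.717336 (Young).
ρ(B_{ω*}) = ω*−1 = 0.717336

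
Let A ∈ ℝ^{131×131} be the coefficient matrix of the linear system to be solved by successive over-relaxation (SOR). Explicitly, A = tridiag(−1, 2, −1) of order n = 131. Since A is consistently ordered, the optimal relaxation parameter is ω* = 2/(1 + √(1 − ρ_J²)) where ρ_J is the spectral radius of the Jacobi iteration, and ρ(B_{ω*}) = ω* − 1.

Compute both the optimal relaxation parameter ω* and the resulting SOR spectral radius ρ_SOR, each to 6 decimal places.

B_J for the 131×131 system has eigenvalues cos(kπ/132); ρ_J = cos(π/132) = 0.999717.
1 − cos²(π/132) = sin²(π/132) ⇒ √(1−ρ_J²) = sin(π/132) = 0.0237977.
[ω*] 2 ÷ (1 + 0.0237977) = 2 ÷ 1.0237977 = 1.953511.
[ρ_SOR] ω* − 1 = 0.953511.

ω* = 1.953511, ρ_SOR = 0.953511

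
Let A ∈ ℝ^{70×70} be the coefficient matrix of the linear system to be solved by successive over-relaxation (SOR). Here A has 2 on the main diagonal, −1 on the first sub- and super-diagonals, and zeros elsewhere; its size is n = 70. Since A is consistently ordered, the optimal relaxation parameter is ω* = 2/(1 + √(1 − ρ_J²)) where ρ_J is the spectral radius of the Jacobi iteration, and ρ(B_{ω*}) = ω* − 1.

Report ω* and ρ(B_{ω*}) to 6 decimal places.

ρ_J = max_k |cos(kπ/71)| = cos(π/71) = 0.999021
√(1−ρ_J²) = |sin(π/71)| = 0.0442333
ω* = 2/(1 + 0.0442333) = 2/1.0442333 = 1.915281.
At ω = 1.915281 every |λ(B_ω)| = ω−1, so ρ_SOR = 0.915281.

ω* = 1.915281, ρ_SOR = 0.915281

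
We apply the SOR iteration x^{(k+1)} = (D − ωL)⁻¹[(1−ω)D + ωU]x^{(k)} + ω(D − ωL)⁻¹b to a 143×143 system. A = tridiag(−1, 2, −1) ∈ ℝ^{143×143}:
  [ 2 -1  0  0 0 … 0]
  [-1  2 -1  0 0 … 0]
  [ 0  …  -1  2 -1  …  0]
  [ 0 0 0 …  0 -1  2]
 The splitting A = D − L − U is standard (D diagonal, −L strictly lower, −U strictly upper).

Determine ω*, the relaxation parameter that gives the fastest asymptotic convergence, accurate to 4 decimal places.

ω* = 1.9573

B_J for the 143×143 system has eigenvalues cos(kπ/144); ρ_J = cos(π/144) = 0.9998.
root = sin(π/144) = 0.02181  (since 1−cos² = sin²).
Young: ω* = 2/(1+√(1−ρ_J²)) = 2/(1+0.02181) = 2/1.02181 = 1.9573.
ρ_SOR = ω* − 1 = 1.9573 − 1 = 0.9573.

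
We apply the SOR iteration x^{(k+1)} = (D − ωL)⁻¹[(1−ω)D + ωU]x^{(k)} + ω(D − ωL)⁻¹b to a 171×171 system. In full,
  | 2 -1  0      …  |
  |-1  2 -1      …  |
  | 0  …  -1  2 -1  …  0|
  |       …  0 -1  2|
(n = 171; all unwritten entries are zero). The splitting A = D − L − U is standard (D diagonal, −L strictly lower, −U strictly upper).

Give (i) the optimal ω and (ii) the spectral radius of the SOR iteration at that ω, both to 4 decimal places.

[ρ_J] n=171: ρ(B_J) = cos(π/(n+1)) = cos(π/172) = 0.9998.
1 − cos²(π/172) = sin²(π/172) ⇒ √(1−ρ_J²) = sin(π/172) = 0.01826.
Then 2/(1+√(1−ρ_J²)) = 2/(1+0.01826); ω* = 2/1.01826 = 1.9641.
ρ(B_{ω*}) = ω*−1 = 0.9641

ω* = 1.9641, ρ_SOR = 0.9641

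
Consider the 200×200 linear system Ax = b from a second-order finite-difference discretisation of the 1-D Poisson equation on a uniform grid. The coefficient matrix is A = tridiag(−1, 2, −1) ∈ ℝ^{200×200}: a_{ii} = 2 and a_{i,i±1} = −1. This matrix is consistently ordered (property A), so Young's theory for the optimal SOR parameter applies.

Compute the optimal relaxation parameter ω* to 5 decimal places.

ω* = 1.96922

½·tridiag(1,0,1) at n=200: λ_k = cos(kπ/201); max |λ| at k=1 ⇒ ρ_J = cos(π/201) ≈ 0.99988.
√(1−ρ_J²) = |sin(π/201)| = 0.015629
ω* = 2 / (1 + 0.015629) = 2 / 1.015629 ≈ 1.96922.
At ω = 1.96922 every |λ(B_ω)| = ω−1, so ρ_SOR = 0.96922.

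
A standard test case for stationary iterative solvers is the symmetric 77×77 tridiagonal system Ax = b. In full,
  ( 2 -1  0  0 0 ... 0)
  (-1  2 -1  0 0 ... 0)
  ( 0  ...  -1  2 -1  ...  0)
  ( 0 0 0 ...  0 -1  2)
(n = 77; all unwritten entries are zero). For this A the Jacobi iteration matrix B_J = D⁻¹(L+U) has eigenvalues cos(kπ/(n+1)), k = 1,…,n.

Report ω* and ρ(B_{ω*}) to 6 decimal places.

[ρ_J] n=77: ρ(B_J) = cos(π/(n+1)) = cos(π/78) = 0.999189.
root = sin(π/78) = 0.0402659  (since 1−cos² = sin²).
ω* = 2 / (1 + 0.0402659) = 2 / 1.0402659 ≈ 1.922585.
[ρ_SOR] ω* − 1 = 0.922585.

ω* = 1.922585, ρ_SOR = 0.922585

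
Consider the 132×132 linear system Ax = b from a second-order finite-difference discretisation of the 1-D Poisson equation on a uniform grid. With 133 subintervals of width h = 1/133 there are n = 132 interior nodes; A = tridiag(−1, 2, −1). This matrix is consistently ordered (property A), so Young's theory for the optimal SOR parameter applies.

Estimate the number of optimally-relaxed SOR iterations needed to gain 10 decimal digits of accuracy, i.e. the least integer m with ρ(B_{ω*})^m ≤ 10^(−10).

m = 488

spectrum of D⁻¹(L+U) = {cos(kπ/133) : 1≤k≤132}; ρ_J = cos(π/133) = 0.9997210.
√(1−ρ_J²) = |sin(π/133)| = 0.0236188
[ω*] 2 ÷ (1 + 0.0236188) = 2 ÷ 1.0236188 = 1.9538524.
ρ_SOR = ω* − 1 ≈ 0.9538524.
ρ_SOR^m ≤ 10^(−10) ⇔ m ≥ 10·ln10/(−ln 0.9538524) = 23.0259/0.0472463 = 487.359; m = ⌈487.359⌉ = 488.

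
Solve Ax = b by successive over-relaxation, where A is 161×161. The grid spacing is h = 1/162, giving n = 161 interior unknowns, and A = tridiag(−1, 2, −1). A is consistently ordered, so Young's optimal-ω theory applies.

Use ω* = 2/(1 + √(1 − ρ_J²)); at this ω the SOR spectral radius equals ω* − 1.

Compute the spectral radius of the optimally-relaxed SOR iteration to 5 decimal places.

ρ_SOR = 0.96196

ρ_J = max_k |cos(kπ/162)| = cos(π/162) = 0.99981
root = sin(π/162) = 0.019391  (since 1−cos² = sin²).
ω* = 2/(1+0.019391) = 1.96196
ρ_SOR = ω* − 1 ≈ 0.96196.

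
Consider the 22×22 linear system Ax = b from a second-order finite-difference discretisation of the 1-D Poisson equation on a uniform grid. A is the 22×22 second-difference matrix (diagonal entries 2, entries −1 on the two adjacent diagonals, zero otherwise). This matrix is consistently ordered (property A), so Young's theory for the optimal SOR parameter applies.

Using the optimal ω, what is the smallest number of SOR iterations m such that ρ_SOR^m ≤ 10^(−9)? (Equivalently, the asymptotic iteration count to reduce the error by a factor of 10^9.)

m = 76

n=22: λ(B_J) = 1 − λ(A)/2 = cos(kπ/23); k=1 gives ρ_J = 0.9906859.
√(1−ρ_J²) = |sin(π/23)| = 0.1361666
[ω*] 2 ÷ (1 + 0.1361666) = 2 ÷ 1.1361666 = 1.7603052.
Hence ρ(B_{ω*}) = 1.7603052 − 1 = 0.7603052.
ρ_SOR^m ≤ 10^(−9) ⇔ m ≥ 9·ln10/(−ln 0.7603052) = 20.7233/0.274035 = 75.623; m = ⌈75.623⌉ = 76.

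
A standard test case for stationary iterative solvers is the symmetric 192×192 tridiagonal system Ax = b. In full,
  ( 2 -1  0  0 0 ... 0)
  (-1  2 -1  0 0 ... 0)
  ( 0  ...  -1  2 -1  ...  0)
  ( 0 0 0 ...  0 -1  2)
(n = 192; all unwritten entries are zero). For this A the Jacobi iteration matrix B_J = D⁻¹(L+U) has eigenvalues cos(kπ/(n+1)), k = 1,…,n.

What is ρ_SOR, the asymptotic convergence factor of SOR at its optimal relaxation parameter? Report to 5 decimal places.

B_J for the 192×192 system has eigenvalues cos(kπ/193); ρ_J = cos(π/193) = 0.99987.
√(1−ρ_J²) simplifies to sin(π/193) = 0.016277.
Then 2/(1+√(1−ρ_J²)) = 2/(1+0.016277); ω* = 2/1.016277 = 1.96797.
ρ(B_{ω*}) = ω*−1 = 0.96797

ρ_SOR = 0.96797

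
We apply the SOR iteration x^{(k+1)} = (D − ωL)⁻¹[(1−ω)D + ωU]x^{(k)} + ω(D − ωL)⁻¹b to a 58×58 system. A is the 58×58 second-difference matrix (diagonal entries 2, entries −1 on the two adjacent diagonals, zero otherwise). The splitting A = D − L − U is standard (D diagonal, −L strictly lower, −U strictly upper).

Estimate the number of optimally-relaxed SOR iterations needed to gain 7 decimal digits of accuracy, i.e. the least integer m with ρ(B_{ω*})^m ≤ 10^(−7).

m = 152

With n=58, ρ(Jacobi) = cos(π/59) = 0.9985827.
√(1−ρ_J²) simplifies to sin(π/59) = 0.0532222.
ω* = 2 / (1 + 0.0532222) = 2 / 1.0532222 ≈ 1.8989345.
and ρ(B_{ω*}) = 1.8989345 − 1 = 0.8989345.
Need (0.8989345)^m ≤ 10^(−7): m ≥ 7·ln10/|ln 0.8989345| = 16.1181/0.106545 = 151.280 ⇒ m = 152.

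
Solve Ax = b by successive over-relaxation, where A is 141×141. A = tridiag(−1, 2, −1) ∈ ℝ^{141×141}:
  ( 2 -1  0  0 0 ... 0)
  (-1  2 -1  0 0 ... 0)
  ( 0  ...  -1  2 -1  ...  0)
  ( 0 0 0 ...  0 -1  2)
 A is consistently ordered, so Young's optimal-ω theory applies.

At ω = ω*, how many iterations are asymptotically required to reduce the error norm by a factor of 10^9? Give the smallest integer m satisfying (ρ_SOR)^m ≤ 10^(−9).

n=141: λ(B_J) = 1 − λ(A)/2 = cos(kπ/142); k=1 gives ρ_J = 0.9997553.
1 − cos²(π/142) = sin²(π/142) ⇒ √(1−ρ_J²) = sin(π/142) = 0.0221221.
[ω*] 2 ÷ (1 + 0.0221221) = 2 ÷ 1.0221221 = 1.9567134.
ρ(B_{ω*}) = ω*−1 = 0.9567134
Need (0.9567134)^m ≤ 10^(−9): m ≥ 9·ln10/|ln 0.9567134| = 20.7233/0.0442514 = 468.308 ⇒ m = 469.

m = 469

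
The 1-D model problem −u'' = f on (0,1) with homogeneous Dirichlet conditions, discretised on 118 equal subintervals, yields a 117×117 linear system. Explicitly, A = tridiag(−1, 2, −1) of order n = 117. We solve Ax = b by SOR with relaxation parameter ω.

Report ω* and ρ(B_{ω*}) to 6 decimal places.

[ρ_J] n=117: ρ(B_J) = cos(π/(n+1)) = cos(π/118) = 0.999646.
√(1−ρ_J²) simplifies to sin(π/118) = 0.0266205.
Then 2/(1+√(1−ρ_J²)) = 2/(1+0.0266205); ω* = 2/1.0266205 = 1.948140.
and ρ(B_{ω*}) = 1.948140 − 1 = 0.948140.

ω* = 1.948140, ρ_SOR = 0.948140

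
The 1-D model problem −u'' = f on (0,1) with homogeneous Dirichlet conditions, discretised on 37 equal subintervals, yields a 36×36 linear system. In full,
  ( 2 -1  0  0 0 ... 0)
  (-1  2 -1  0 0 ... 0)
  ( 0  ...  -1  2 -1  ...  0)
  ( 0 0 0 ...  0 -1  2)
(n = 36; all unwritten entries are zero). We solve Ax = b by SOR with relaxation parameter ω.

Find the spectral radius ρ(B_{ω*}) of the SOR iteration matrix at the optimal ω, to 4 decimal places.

spectrum of D⁻¹(L+U) = {cos(kπ/37) : 1≤k≤36}; ρ_J = cos(π/37) = 0.9964.
1 − cos²(π/37) = sin²(π/37) ⇒ √(1−ρ_J²) = sin(π/37) = 0.08481.
So ω* = 2/1.08481 = 1.8436 (Young).
At ω = 1.8436 every |λ(B_ω)| = ω−1, so ρ_SOR = 0.8436.

ρ_SOR = 0.8436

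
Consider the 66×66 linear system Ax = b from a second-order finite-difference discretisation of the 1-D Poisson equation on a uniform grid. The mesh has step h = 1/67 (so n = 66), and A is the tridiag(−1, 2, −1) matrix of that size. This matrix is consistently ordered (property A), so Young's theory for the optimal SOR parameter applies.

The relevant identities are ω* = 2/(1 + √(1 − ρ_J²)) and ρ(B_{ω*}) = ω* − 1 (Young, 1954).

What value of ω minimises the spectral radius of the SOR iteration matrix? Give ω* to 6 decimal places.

[ρ_J] n=66: ρ(B_J) = cos(π/(n+1)) = cos(π/67) = 0.998901.
√(1−ρ_J²) simplifies to sin(π/67) = 0.0468723.
ω* = 2/(1+0.0468723) = 1.910453
[ρ_SOR] ω* − 1 = 0.910453.

ω* = 1.910453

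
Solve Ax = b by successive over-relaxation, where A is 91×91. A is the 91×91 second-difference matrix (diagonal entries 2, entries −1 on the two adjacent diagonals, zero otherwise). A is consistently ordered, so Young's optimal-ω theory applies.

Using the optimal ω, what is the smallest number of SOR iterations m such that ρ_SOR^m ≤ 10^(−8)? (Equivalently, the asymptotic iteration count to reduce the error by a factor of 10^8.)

m = 270

With n=91, ρ(Jacobi) = cos(π/92) = 0.9994170.
1 − cos²(π/92) = sin²(π/92) ⇒ √(1−ρ_J²) = sin(π/92) = 0.0341411.
ω* = 2/(1 + 0.0341411) = 2/1.0341411 = 1.9339721.
ρ_SOR = ω* − 1 ≈ 0.9339721.
m ≥ 8·ln10 / (−ln 0.9339721) = 269.668; smallest integer m = 270.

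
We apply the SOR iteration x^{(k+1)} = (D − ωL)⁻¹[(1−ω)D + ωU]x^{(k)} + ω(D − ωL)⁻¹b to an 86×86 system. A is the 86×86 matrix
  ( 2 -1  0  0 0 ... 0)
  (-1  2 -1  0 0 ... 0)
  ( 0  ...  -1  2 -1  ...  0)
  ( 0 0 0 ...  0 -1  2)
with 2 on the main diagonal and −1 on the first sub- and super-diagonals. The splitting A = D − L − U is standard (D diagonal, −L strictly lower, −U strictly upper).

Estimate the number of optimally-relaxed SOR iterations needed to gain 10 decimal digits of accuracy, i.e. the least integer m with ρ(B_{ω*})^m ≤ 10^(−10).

½·tridiag(1,0,1) at n=86: λ_k = cos(kπ/87); max |λ| at k=1 ⇒ ρ_J = cos(π/87) ≈ 0.9993481.
√(1 − cos²(π/87)) = sin(π/87) ≈ 0.0361024.
Young: ω* = 2/(1+√(1−ρ_J²)) = 2/(1+0.0361024) = 2/1.0361024 = 1.9303111.
Hence ρ(B_{ω*}) = 1.9303111 − 1 = 0.9303111.
Need (0.9303111)^m ≤ 10^(−10): m ≥ 10·ln10/|ln 0.9303111| = 23.0259/0.0722362 = 318.758 ⇒ m = 319.

m = 319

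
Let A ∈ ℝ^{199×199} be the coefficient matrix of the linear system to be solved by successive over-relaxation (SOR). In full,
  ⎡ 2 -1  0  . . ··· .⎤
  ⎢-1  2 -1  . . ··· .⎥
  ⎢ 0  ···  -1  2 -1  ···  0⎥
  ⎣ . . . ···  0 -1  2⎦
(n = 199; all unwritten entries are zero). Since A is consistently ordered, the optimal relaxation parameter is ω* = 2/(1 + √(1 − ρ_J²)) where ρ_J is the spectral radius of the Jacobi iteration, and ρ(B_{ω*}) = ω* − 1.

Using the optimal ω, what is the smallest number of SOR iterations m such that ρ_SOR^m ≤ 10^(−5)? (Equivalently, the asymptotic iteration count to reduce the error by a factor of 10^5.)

[ρ_J] n=199: ρ(B_J) = cos(π/(n+1)) = cos(π/200) = 0.9998766.
√(1 − cos²(π/200)) = sin(π/200) ≈ 0.0157073.
So ω* = 2/1.0157073 = 1.9690712 (Young).
and ρ(B_{ω*}) = 1.9690712 − 1 = 0.9690712.
For 5 digits: m = 5·ln10 / (−ln 0.9690712) = 11.5129/0.0314172 = 366.452; round up → m = 367.

m = 367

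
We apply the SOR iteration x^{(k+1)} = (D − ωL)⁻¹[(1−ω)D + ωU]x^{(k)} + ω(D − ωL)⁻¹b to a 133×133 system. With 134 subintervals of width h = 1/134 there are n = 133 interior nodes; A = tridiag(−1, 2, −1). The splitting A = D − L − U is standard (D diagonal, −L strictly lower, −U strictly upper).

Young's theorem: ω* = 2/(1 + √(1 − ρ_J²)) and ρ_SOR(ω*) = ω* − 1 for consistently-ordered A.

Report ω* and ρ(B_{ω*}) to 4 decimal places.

ω* = 1.9542, ρ_SOR = 0.9542

[ρ_J] n=133: ρ(B_J) = cos(π/(n+1)) = cos(π/134) = 0.9997.
√(1−ρ_J²) simplifies to sin(π/134) = 0.02344.
So ω* = 2/1.02344 = 1.9542 (Young).
At ω = 1.9542 every |λ(B_ω)| = ω−1, so ρ_SOR = 0.9542.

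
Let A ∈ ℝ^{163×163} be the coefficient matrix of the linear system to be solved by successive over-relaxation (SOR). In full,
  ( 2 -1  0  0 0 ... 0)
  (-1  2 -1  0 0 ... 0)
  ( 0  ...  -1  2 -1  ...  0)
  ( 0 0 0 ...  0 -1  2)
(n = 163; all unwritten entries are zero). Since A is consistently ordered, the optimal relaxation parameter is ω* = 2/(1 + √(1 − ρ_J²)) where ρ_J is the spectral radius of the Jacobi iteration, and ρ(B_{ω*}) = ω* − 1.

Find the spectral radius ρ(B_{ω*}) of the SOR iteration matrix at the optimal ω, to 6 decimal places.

ρ_J = max_k |cos(kπ/164)| = cos(π/164) = 0.999817
1 − cos²(π/164) = sin²(π/164) ⇒ √(1−ρ_J²) = sin(π/164) = 0.0191549.
So ω* = 2/1.0191549 = 1.962410 (Young).
[ρ_SOR] ω* − 1 = 0.962410.

ρ_SOR = 0.962410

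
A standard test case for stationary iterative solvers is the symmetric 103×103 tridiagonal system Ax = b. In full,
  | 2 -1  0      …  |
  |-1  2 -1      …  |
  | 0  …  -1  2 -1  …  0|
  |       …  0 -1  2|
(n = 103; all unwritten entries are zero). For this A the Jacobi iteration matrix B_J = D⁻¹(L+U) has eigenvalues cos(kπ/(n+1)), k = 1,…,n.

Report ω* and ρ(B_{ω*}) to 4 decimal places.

ω* = 1.9414, ρ_SOR = 0.9414

ρ_J = max_k |cos(kπ/104)| = cos(π/104) = 0.9995
√(1 − cos²(π/104)) = sin(π/104) ≈ 0.03020.
ω* = 2/(1+0.03020) = 1.9414
At ω = 1.9414 every |λ(B_ω)| = ω−1, so ρ_SOR = 0.9414.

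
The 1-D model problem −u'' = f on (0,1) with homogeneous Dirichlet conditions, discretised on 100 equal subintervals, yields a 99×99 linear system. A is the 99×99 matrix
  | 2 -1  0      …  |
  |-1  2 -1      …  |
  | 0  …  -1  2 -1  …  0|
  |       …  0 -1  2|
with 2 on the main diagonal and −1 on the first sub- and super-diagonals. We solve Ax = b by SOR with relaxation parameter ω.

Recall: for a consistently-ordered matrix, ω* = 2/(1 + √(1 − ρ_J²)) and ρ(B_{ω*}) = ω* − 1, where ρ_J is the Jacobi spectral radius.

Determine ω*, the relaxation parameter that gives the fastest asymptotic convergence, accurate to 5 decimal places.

ω* = 1.93909

½·tridiag(1,0,1) at n=99: λ_k = cos(kπ/100); max |λ| at k=1 ⇒ ρ_J = cos(π/100) ≈ 0.99951.
√(1 − cos²(π/100)) = sin(π/100) ≈ 0.031411.
Then 2/(1+√(1−ρ_J²)) = 2/(1+0.031411); ω* = 2/1.031411 = 1.93909.
[ρ_SOR] ω* − 1 = 0.93909.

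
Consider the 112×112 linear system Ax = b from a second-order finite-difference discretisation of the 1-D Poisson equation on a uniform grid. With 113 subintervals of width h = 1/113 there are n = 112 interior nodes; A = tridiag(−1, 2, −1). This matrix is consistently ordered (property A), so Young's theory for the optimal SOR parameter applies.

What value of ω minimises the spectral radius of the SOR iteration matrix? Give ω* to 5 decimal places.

ω* = 1.94591

n=112: λ(B_J) = 1 − λ(A)/2 = cos(kπ/113); k=1 gives ρ_J = 0.99961.
√(1 − cos²(π/113)) = sin(π/113) ≈ 0.027798.
ω* = 2/(1+0.027798) = 1.94591
ρ(B_{ω*}) = ω*−1 = 0.94591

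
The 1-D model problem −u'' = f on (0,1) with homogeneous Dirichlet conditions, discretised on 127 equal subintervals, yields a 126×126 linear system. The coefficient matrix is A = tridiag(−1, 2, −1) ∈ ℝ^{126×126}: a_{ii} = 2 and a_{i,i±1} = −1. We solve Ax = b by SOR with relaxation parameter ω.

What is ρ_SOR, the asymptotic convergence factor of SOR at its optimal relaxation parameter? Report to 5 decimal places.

ρ_SOR = 0.95173

½·tridiag(1,0,1) at n=126: λ_k = cos(kπ/127); max |λ| at k=1 ⇒ ρ_J = cos(π/127) ≈ 0.99969.
√(1 − cos²(π/127)) = sin(π/127) ≈ 0.024734.
[ω*] 2 ÷ (1 + 0.024734) = 2 ÷ 1.024734 = 1.95173.
[ρ_SOR] ω* − 1 = 0.95173.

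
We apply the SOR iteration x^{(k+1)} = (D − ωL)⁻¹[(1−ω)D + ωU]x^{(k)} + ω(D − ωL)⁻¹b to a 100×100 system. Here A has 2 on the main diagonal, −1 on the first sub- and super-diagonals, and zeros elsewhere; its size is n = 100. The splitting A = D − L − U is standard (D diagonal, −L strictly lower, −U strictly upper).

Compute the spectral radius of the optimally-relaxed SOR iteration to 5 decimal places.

½·tridiag(1,0,1) at n=100: λ_k = cos(kπ/101); max |λ| at k=1 ⇒ ρ_J = cos(π/101) ≈ 0.99952.
√(1−ρ_J²) simplifies to sin(π/101) = 0.031100.
Then 2/(1+√(1−ρ_J²)) = 2/(1+0.031100); ω* = 2/1.031100 = 1.93968.
[ρ_SOR] ω* − 1 = 0.93968.

ρ_SOR = 0.93968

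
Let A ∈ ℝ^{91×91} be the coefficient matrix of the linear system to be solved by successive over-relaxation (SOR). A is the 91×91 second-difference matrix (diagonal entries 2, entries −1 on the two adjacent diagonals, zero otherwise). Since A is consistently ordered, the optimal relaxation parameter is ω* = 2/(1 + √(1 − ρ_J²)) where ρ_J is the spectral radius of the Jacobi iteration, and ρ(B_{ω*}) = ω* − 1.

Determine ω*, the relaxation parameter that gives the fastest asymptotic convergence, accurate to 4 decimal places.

ω* = 1.9340

B_J for the 91×91 system has eigenvalues cos(kπ/92); ρ_J = cos(π/92) = 0.9994.
1 − cos²(π/92) = sin²(π/92) ⇒ √(1−ρ_J²) = sin(π/92) = 0.03414.
So ω* = 2/1.03414 = 1.9340 (Young).
At ω = 1.9340 every |λ(B_ω)| = ω−1, so ρ_SOR = 0.9340.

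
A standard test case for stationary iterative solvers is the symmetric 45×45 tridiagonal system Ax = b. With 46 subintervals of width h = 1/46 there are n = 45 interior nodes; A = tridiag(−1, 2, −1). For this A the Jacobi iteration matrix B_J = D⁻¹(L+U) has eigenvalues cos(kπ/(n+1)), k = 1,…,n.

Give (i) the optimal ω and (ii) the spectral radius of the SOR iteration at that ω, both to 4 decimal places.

[ρ_J] n=45: ρ(B_J) = cos(π/(n+1)) = cos(π/46) = 0.9977.
√(1−ρ_J²) = |sin(π/46)| = 0.06824
Young: ω* = 2/(1+√(1−ρ_J²)) = 2/(1+0.06824) = 2/1.06824 = 1.8722.
ρ_SOR = ω* − 1 = 1.8722 − 1 = 0.8722.

ω* = 1.8722, ρ_SOR = 0.8722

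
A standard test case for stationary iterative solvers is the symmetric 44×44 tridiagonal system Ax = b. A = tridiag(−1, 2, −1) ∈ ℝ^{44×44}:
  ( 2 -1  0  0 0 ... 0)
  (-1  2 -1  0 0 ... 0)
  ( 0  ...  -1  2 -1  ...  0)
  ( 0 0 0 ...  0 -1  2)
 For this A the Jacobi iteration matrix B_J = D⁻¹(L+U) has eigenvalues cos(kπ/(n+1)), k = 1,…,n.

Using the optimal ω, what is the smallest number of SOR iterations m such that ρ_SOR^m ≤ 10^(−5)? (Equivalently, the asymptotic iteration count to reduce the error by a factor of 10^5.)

n=44: λ(B_J) = 1 − λ(A)/2 = cos(kπ/45); k=1 gives ρ_J = 0.9975641.
1 − cos²(π/45) = sin²(π/45) ⇒ √(1−ρ_J²) = sin(π/45) = 0.0697565.
Then 2/(1+√(1−ρ_J²)) = 2/(1+0.0697565); ω* = 2/1.0697565 = 1.8695843.
ρ_SOR = ω* − 1 = 1.8695843 − 1 = 0.8695843.
5·ln10 = 11.5129; −ln(0.8695843) = 0.13974; m = ⌈11.5129/0.13974⌉ = ⌈82.388⌉ = 83.

m = 83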